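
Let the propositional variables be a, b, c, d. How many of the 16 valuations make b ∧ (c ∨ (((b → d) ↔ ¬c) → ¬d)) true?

Initial set: {(b ∧ (c ∨ (((b → d) ↔ ¬c) → ¬d)))}.
(b ∧ (c ∨ (((b → d) ↔ ¬c) → ¬d))): α-rule — add b, (c ∨ (((b → d) ↔ ¬c) → ¬d)).
(c ∨ (((b → d) ↔ ¬c) → ¬d)): β-rule — branch into c  //  (((b → d) ↔ ¬c) → ¬d).
  branch 1 (add c):
    ○ open, literals {b=1, c=1}.
  branch 2 (add (((b → d) ↔ ¬c) → ¬d)):
    (((b → d) ↔ ¬c) → ¬d): β-rule — branch into ¬((b → d) ↔ ¬c)  //  ¬d.
      branch 2.1 (add ¬((b → d) ↔ ¬c)):
        ¬((b → d) ↔ ¬c): β-rule — branch into (b → d), ¬¬c  //  ¬(b → d), ¬c.
          branch 2.1.1 (add (b → d), ¬¬c):
            (b → d): β-rule — branch into ¬b  //  d.
              branch 2.1.1.1 (add ¬b):
                × closes — contains both b and ¬b.
              branch 2.1.1.2 (add d):
                ○ open, literals {b=1, c=1, d=1}.
          branch 2.1.2 (add ¬(b → d), ¬c):
            ¬(b → d): α-rule — add b, ¬d.
            ○ open, literals {b=1, c=0, d=0}.
      branch 2.2 (add ¬d):
        ○ open, literals {b=1, d=0}.
1 branch closed, 4 open.
Each open branch fixes some atoms; the unmentioned ones are free. Counting distinct full assignments: branch {b=1, c=1} (a, d) contributes 4 new; branch {b=1, c=1, d=1} (a) contributes 0 new; branch {b=1, c=0, d=0} (a) contributes 2 new; branch {b=1, d=0} (a, c) contributes 0 new. Total: 6.

6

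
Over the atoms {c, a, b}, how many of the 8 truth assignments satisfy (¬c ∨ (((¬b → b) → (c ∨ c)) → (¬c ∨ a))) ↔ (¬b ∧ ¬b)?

Initial set: {((¬c ∨ (((¬b → b) → (c ∨ c)) → (¬c ∨ a))) ↔ (¬b ∧ ¬b))}.
((¬c ∨ (((¬b → b) → (c ∨ c)) → (¬c ∨ a))) ↔ (¬b ∧ ¬b)): β-rule — branch into (¬c ∨ (((¬b → b) → (c ∨ c)) → (¬c ∨ a))), (¬b ∧ ¬b)  //  ¬(¬c ∨ (((¬b → b) → (c ∨ c)) → (¬c ∨ a))), ¬(¬b ∧ ¬b).
  branch 1 (add (¬c ∨ (((¬b → b) → (c ∨ c)) → (¬c ∨ a))), (¬b ∧ ¬b)):
    (¬b ∧ ¬b): α-rule — add ¬b, ¬b.
    (¬c ∨ (((¬b → b) → (c ∨ c)) → (¬c ∨ a))): β-rule — branch into ¬c  //  (((¬b → b) → (c ∨ c)) → (¬c ∨ a)).
      branch 1.1 (add ¬c):
        ○ open, literals {b=0, c=0}.
      branch 1.2 (add (((¬b → b) → (c ∨ c)) → (¬c ∨ a))):
        (((¬b → b) → (c ∨ c)) → (¬c ∨ a)): β-rule — branch into ¬((¬b → b) → (c ∨ c))  //  (¬c ∨ a).
          branch 1.2.1 (add ¬((¬b → b) → (c ∨ c))):
            ¬((¬b → b) → (c ∨ c)): α-rule — add (¬b → b), ¬(c ∨ c).
            ¬(c ∨ c): α-rule — add ¬c, ¬c.
            (¬b → b): β-rule — branch into ¬¬b  //  b.
              branch 1.2.1.1 (add ¬¬b):
                × closes — contains both b and ¬b.
              branch 1.2.1.2 (add b):
                × closes — contains both b and ¬b.
          branch 1.2.2 (add (¬c ∨ a)):
            (¬c ∨ a): β-rule — branch into ¬c  //  a.
              branch 1.2.2.1 (add ¬c):
                ○ open, literals {b=0, c=0}.
              branch 1.2.2.2 (add a):
                ○ open, literals {a=1, b=0}.
  branch 2 (add ¬(¬c ∨ (((¬b → b) → (c ∨ c)) → (¬c ∨ a))), ¬(¬b ∧ ¬b)):
    ¬(¬c ∨ (((¬b → b) → (c ∨ c)) → (¬c ∨ a))): α-rule — add ¬¬c, ¬(((¬b → b) → (c ∨ c)) → (¬c ∨ a)).
    ¬(((¬b → b) → (c ∨ c)) → (¬c ∨ a)): α-rule — add ((¬b → b) → (c ∨ c)), ¬(¬c ∨ a).
    ¬(¬c ∨ a): α-rule — add ¬¬c, ¬a.
    ¬(¬b ∧ ¬b): β-rule — branch into ¬¬b  //  ¬¬b.
      branch 2.1 (add ¬¬b):
        ((¬b → b) → (c ∨ c)): β-rule — branch into ¬(¬b → b)  //  (c ∨ c).
          branch 2.1.1 (add ¬(¬b → b)):
            ¬(¬b → b): α-rule — add ¬b, ¬b.
            × closes — contains both b and ¬b.
          branch 2.1.2 (add (c ∨ c)):
            (c ∨ c): β-rule — branch into c  //  c.
              branch 2.1.2.1 (add c):
                ○ open, literals {a=0, b=1, c=1}.
              branch 2.1.2.2 (add c):
                ○ open, literals {a=0, b=1, c=1}.
      branch 2.2 (add ¬¬b):
        ((¬b → b) → (c ∨ c)): β-rule — branch into ¬(¬b → b)  //  (c ∨ c).
          branch 2.2.1 (add ¬(¬b → b)):
            ¬(¬b → b): α-rule — add ¬b, ¬b.
            × closes — contains both b and ¬b.
          branch 2.2.2 (add (c ∨ c)):
            (c ∨ c): β-rule — branch into c  //  c.
              branch 2.2.2.1 (add c):
                ○ open, literals {a=0, b=1, c=1}.
              branch 2.2.2.2 (add c):
                ○ open, literals {a=0, b=1, c=1}.
4 branches closed, 7 open.
Each open branch fixes some atoms; the unmentioned ones are free. Counting distinct full assignments: branch {b=0, c=0} (a) contributes 2 new; branch {b=0, c=0} (a) contributes 0 new; branch {a=1, b=0} (c) contributes 1 new; branch {a=0, b=1, c=1} (none free) contributes 1 new; branch {a=0, b=1, c=1} (none free) contributes 0 new; branch {a=0, b=1, c=1} (none free) contributes 0 new; branch {a=0, b=1, c=1} (none free) contributes 0 new. Total: 4.

4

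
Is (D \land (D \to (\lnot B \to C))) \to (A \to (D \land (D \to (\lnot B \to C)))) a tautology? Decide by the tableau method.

Valid

Assume the negation and expand:
Initial set: {\lnot ((D \land (D \to (\lnot B \to C))) \to (A \to (D \land (D \to (\lnot B \to C)))))}.
\lnot ((D \land (D \to (\lnot B \to C))) \to (A \to (D \land (D \to (\lnot B \to C))))): α-rule — add (D \land (D \to (\lnot B \to C))), \lnot (A \to (D \land (D \to (\lnot B \to C)))).
(D \land (D \to (\lnot B \to C))): α-rule — add D, (D \to (\lnot B \to C)).
\lnot (A \to (D \land (D \to (\lnot B \to C)))): α-rule — add A, \lnot (D \land (D \to (\lnot B \to C))).
(D \to (\lnot B \to C)): β-rule — branch into \lnot D  //  (\lnot B \to C).
  branch 1 (add \lnot D):
    × closes — contains both D and \lnot D.
  branch 2 (add (\lnot B \to C)):
    \lnot (D \land (D \to (\lnot B \to C))): β-rule — branch into \lnot D  //  \lnot (D \to (\lnot B \to C)).
      branch 2.1 (add \lnot D):
        × closes — contains both D and \lnot D.
      branch 2.2 (add \lnot (D \to (\lnot B \to C))):
        \lnot (D \to (\lnot B \to C)): α-rule — add D, \lnot (\lnot B \to C).
        \lnot (\lnot B \to C): α-rule — add \lnot B, \lnot C.
        (\lnot B \to C): β-rule — branch into \lnot \lnot B  //  C.
          branch 2.2.1 (add \lnot \lnot B):
            × closes — contains both B and \lnot B.
          branch 2.2.2 (add C):
            × closes — contains both C and \lnot C.
All 4 branches close.
Every branch closed, so the negation is unsatisfiable and the formula is valid.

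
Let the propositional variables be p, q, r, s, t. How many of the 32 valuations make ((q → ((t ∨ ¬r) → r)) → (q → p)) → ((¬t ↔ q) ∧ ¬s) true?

Initial set: {T (((q → ((t ∨ ¬r) → r)) → (q → p)) → ((¬t ↔ q) ∧ ¬s))}.
T (((q → ((t ∨ ¬r) → r)) → (q → p)) → ((¬t ↔ q) ∧ ¬s)): β-rule — branch into F ((q → ((t ∨ ¬r) → r)) → (q → p))  //  T ((¬t ↔ q) ∧ ¬s).
  branch 1 (add F ((q → ((t ∨ ¬r) → r)) → (q → p))):
    F ((q → ((t ∨ ¬r) → r)) → (q → p)): α-rule — add T (q → ((t ∨ ¬r) → r)), F (q → p).
    F (q → p): α-rule — add T q, F p.
    T (q → ((t ∨ ¬r) → r)): β-rule — branch into F q  //  T ((t ∨ ¬r) → r).
      branch 1.1 (add F q):
        × closes — contains both q and ¬q.
      branch 1.2 (add T ((t ∨ ¬r) → r)):
        T ((t ∨ ¬r) → r): β-rule — branch into F (t ∨ ¬r)  //  T r.
          branch 1.2.1 (add F (t ∨ ¬r)):
            F (t ∨ ¬r): α-rule — add F t, F ¬r.
            ○ open, literals {p=0, q=1, r=1, t=0}.
          branch 1.2.2 (add T r):
            ○ open, literals {p=0, q=1, r=1}.
  branch 2 (add T ((¬t ↔ q) ∧ ¬s)):
    T ((¬t ↔ q) ∧ ¬s): α-rule — add T (¬t ↔ q), T ¬s.
    T (¬t ↔ q): β-rule — branch into T ¬t, T q  //  F ¬t, F q.
      branch 2.1 (add T ¬t, T q):
        ○ open, literals {q=1, s=0, t=0}.
      branch 2.2 (add F ¬t, F q):
        ○ open, literals {q=0, s=0, t=1}.
1 branch closed, 4 open.
Each open branch fixes some atoms; the unmentioned ones are free. Counting distinct full assignments: branch {p=0, q=1, r=1, t=0} (s) contributes 2 new; branch {p=0, q=1, r=1} (s, t) contributes 2 new; branch {q=1, s=0, t=0} (p, r) contributes 3 new; branch {q=0, s=0, t=1} (p, r) contributes 4 new. Total: 11.

11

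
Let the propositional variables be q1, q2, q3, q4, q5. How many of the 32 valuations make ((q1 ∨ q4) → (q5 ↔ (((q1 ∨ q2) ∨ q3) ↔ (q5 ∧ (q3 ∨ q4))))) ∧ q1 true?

14

Initial set: {T (((q1 ∨ q4) → (q5 ↔ (((q1 ∨ q2) ∨ q3) ↔ (q5 ∧ (q3 ∨ q4))))) ∧ q1)}.
T (((q1 ∨ q4) → (q5 ↔ (((q1 ∨ q2) ∨ q3) ↔ (q5 ∧ (q3 ∨ q4))))) ∧ q1): α-rule — add T ((q1 ∨ q4) → (q5 ↔ (((q1 ∨ q2) ∨ q3) ↔ (q5 ∧ (q3 ∨ q4))))), T q1.
T ((q1 ∨ q4) → (q5 ↔ (((q1 ∨ q2) ∨ q3) ↔ (q5 ∧ (q3 ∨ q4))))): β-rule — branch into F (q1 ∨ q4)  //  T (q5 ↔ (((q1 ∨ q2) ∨ q3) ↔ (q5 ∧ (q3 ∨ q4)))).
  branch 1 (add F (q1 ∨ q4)):
    F (q1 ∨ q4): α-rule — add F q1, F q4.
    × closes — contains both q1 and ¬q1.
  branch 2 (add T (q5 ↔ (((q1 ∨ q2) ∨ q3) ↔ (q5 ∧ (q3 ∨ q4))))):
    T (q5 ↔ (((q1 ∨ q2) ∨ q3) ↔ (q5 ∧ (q3 ∨ q4)))): β-rule — branch into T q5, T (((q1 ∨ q2) ∨ q3) ↔ (q5 ∧ (q3 ∨ q4)))  //  F q5, F (((q1 ∨ q2) ∨ q3) ↔ (q5 ∧ (q3 ∨ q4))).
      branch 2.1 (add T q5, T (((q1 ∨ q2) ∨ q3) ↔ (q5 ∧ (q3 ∨ q4)))):
        T (((q1 ∨ q2) ∨ q3) ↔ (q5 ∧ (q3 ∨ q4))): β-rule — branch into T ((q1 ∨ q2) ∨ q3), T (q5 ∧ (q3 ∨ q4))  //  F ((q1 ∨ q2) ∨ q3), F (q5 ∧ (q3 ∨ q4)).
          branch 2.1.1 (add T ((q1 ∨ q2) ∨ q3), T (q5 ∧ (q3 ∨ q4))):
            T (q5 ∧ (q3 ∨ q4)): α-rule — add T q5, T (q3 ∨ q4).
            T ((q1 ∨ q2) ∨ q3): β-rule — branch into T (q1 ∨ q2)  //  T q3.
              branch 2.1.1.1 (add T (q1 ∨ q2)):
                T (q3 ∨ q4): β-rule — branch into T q3  //  T q4.
                  branch 2.1.1.1.1 (add T q3):
                    T (q1 ∨ q2): β-rule — branch into T q1  //  T q2.
                      branch 2.1.1.1.1.1 (add T q1):
                        ○ open, literals {q1=T, q3=T, q5=T}.
                      branch 2.1.1.1.1.2 (add T q2):
                        ○ open, literals {q1=T, q2=T, q3=T, q5=T}.
                  branch 2.1.1.1.2 (add T q4):
                    T (q1 ∨ q2): β-rule — branch into T q1  //  T q2.
                      branch 2.1.1.1.2.1 (add T q1):
                        ○ open, literals {q1=T, q4=T, q5=T}.
                      branch 2.1.1.1.2.2 (add T q2):
                        ○ open, literals {q1=T, q2=T, q4=T, q5=T}.
              branch 2.1.1.2 (add T q3):
                T (q3 ∨ q4): β-rule — branch into T q3  //  T q4.
                  branch 2.1.1.2.1 (add T q3):
                    ○ open, literals {q1=T, q3=T, q5=T}.
                  branch 2.1.1.2.2 (add T q4):
                    ○ open, literals {q1=T, q3=T, q4=T, q5=T}.
          branch 2.1.2 (add F ((q1 ∨ q2) ∨ q3), F (q5 ∧ (q3 ∨ q4))):
            F ((q1 ∨ q2) ∨ q3): α-rule — add F (q1 ∨ q2), F q3.
            F (q1 ∨ q2): α-rule — add F q1, F q2.
            × closes — contains both q1 and ¬q1.
      branch 2.2 (add F q5, F (((q1 ∨ q2) ∨ q3) ↔ (q5 ∧ (q3 ∨ q4)))):
        F (((q1 ∨ q2) ∨ q3) ↔ (q5 ∧ (q3 ∨ q4))): β-rule — branch into T ((q1 ∨ q2) ∨ q3), F (q5 ∧ (q3 ∨ q4))  //  F ((q1 ∨ q2) ∨ q3), T (q5 ∧ (q3 ∨ q4)).
          branch 2.2.1 (add T ((q1 ∨ q2) ∨ q3), F (q5 ∧ (q3 ∨ q4))):
            T ((q1 ∨ q2) ∨ q3): β-rule — branch into T (q1 ∨ q2)  //  T q3.
              branch 2.2.1.1 (add T (q1 ∨ q2)):
                F (q5 ∧ (q3 ∨ q4)): β-rule — branch into F q5  //  F (q3 ∨ q4).
                  branch 2.2.1.1.1 (add F q5):
                    T (q1 ∨ q2): β-rule — branch into T q1  //  T q2.
                      branch 2.2.1.1.1.1 (add T q1):
                        ○ open, literals {q1=T, q5=F}.
                      branch 2.2.1.1.1.2 (add T q2):
                        ○ open, literals {q1=T, q2=T, q5=F}.
                  branch 2.2.1.1.2 (add F (q3 ∨ q4)):
                    F (q3 ∨ q4): α-rule — add F q3, F q4.
                    T (q1 ∨ q2): β-rule — branch into T q1  //  T q2.
                      branch 2.2.1.1.2.1 (add T q1):
                        ○ open, literals {q1=T, q3=F, q4=F, q5=F}.
                      branch 2.2.1.1.2.2 (add T q2):
                        ○ open, literals {q1=T, q2=T, q3=F, q4=F, q5=F}.
              branch 2.2.1.2 (add T q3):
                F (q5 ∧ (q3 ∨ q4)): β-rule — branch into F q5  //  F (q3 ∨ q4).
                  branch 2.2.1.2.1 (add F q5):
                    ○ open, literals {q1=T, q3=T, q5=F}.
                  branch 2.2.1.2.2 (add F (q3 ∨ q4)):
                    F (q3 ∨ q4): α-rule — add F q3, F q4.
                    × closes — contains both q3 and ¬q3.
          branch 2.2.2 (add F ((q1 ∨ q2) ∨ q3), T (q5 ∧ (q3 ∨ q4))):
            F ((q1 ∨ q2) ∨ q3): α-rule — add F (q1 ∨ q2), F q3.
            T (q5 ∧ (q3 ∨ q4)): α-rule — add T q5, T (q3 ∨ q4).
            × closes — contains both q5 and ¬q5.
4 branches closed, 11 open.
Each open branch fixes some atoms; the unmentioned ones are free. Counting distinct full assignments: branch {q1=T, q3=T, q5=T} (q2, q4) contributes 4 new; branch {q1=T, q2=T, q3=T, q5=T} (q4) contributes 0 new; branch {q1=T, q4=T, q5=T} (q2, q3) contributes 2 new; branch {q1=T, q2=T, q4=T, q5=T} (q3) contributes 0 new; branch {q1=T, q3=T, q5=T} (q2, q4) contributes 0 new; branch {q1=T, q3=T, q4=T, q5=T} (q2) contributes 0 new; branch {q1=T, q5=F} (q2, q3, q4) contributes 8 new; branch {q1=T, q2=T, q5=F} (q3, q4) contributes 0 new; branch {q1=T, q3=F, q4=F, q5=F} (q2) contributes 0 new; branch {q1=T, q2=T, q3=F, q4=F, q5=F} (none free) contributes 0 new; branch {q1=T, q3=T, q5=F} (q2, q4) contributes 0 new. Total: 14.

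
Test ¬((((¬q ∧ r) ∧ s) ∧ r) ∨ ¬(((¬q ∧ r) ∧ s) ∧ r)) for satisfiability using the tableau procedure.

Unsatisfiable

Initial set: {T ¬((((¬q ∧ r) ∧ s) ∧ r) ∨ ¬(((¬q ∧ r) ∧ s) ∧ r))}.
T ¬((((¬q ∧ r) ∧ s) ∧ r) ∨ ¬(((¬q ∧ r) ∧ s) ∧ r)): α-rule — add F (((¬q ∧ r) ∧ s) ∧ r), F ¬(((¬q ∧ r) ∧ s) ∧ r).
F ¬(((¬q ∧ r) ∧ s) ∧ r): α-rule — add T ((¬q ∧ r) ∧ s), T r.
T ((¬q ∧ r) ∧ s): α-rule — add T (¬q ∧ r), T s.
T (¬q ∧ r): α-rule — add T ¬q, T r.
F (((¬q ∧ r) ∧ s) ∧ r): β-rule — branch into F ((¬q ∧ r) ∧ s)  //  F r.
  branch 1 (add F ((¬q ∧ r) ∧ s)):
    F ((¬q ∧ r) ∧ s): β-rule — branch into F (¬q ∧ r)  //  F s.
      branch 1.1 (add F (¬q ∧ r)):
        F (¬q ∧ r): β-rule — branch into F ¬q  //  F r.
          branch 1.1.1 (add F ¬q):
            × closes — contains both q and ¬q.
          branch 1.1.2 (add F r):
            × closes — contains both r and ¬r.
      branch 1.2 (add F s):
        × closes — contains both s and ¬s.
  branch 2 (add F r):
    × closes — contains both r and ¬r.
All 4 branches close.
Every branch closed; the formula is unsatisfiable.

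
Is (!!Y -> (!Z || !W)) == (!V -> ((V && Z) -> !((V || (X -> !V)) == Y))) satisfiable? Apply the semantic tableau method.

Initial set: {T ((!!Y -> (!Z || !W)) == (!V -> ((V && Z) -> !((V || (X -> !V)) == Y))))}.
T ((!!Y -> (!Z || !W)) == (!V -> ((V && Z) -> !((V || (X -> !V)) == Y)))): β-rule — branch into T (!!Y -> (!Z || !W)), T (!V -> ((V && Z) -> !((V || (X -> !V)) == Y)))  //  F (!!Y -> (!Z || !W)), F (!V -> ((V && Z) -> !((V || (X -> !V)) == Y))).
  branch 1 (add T (!!Y -> (!Z || !W)), T (!V -> ((V && Z) -> !((V || (X -> !V)) == Y)))):
    T (!!Y -> (!Z || !W)): β-rule — branch into F !!Y  //  T (!Z || !W).
      branch 1.1 (add F !!Y):
        F !!Y: drop double negation, giving F Y.
        T (!V -> ((V && Z) -> !((V || (X -> !V)) == Y))): β-rule — branch into F !V  //  T ((V && Z) -> !((V || (X -> !V)) == Y)).
          branch 1.1.1 (add F !V):
            ○ open, literals {V=T, Y=F}.
          branch 1.1.2 (add T ((V && Z) -> !((V || (X -> !V)) == Y))):
            T ((V && Z) -> !((V || (X -> !V)) == Y)): β-rule — branch into F (V && Z)  //  T !((V || (X -> !V)) == Y).
              branch 1.1.2.1 (add F (V && Z)):
                F (V && Z): β-rule — branch into F V  //  F Z.
                  branch 1.1.2.1.1 (add F V):
                    ○ open, literals {V=F, Y=F}.
                  branch 1.1.2.1.2 (add F Z):
                    ○ open, literals {Y=F, Z=F}.
              branch 1.1.2.2 (add T !((V || (X -> !V)) == Y)):
                T !((V || (X -> !V)) == Y): β-rule — branch into T (V || (X -> !V)), F Y  //  F (V || (X -> !V)), T Y.
                  branch 1.1.2.2.1 (add T (V || (X -> !V)), F Y):
                    T (V || (X -> !V)): β-rule — branch into T V  //  T (X -> !V).
                      branch 1.1.2.2.1.1 (add T V):
                        ○ open, literals {V=T, Y=F}.
                      branch 1.1.2.2.1.2 (add T (X -> !V)):
                        T (X -> !V): β-rule — branch into F X  //  T !V.
                          branch 1.1.2.2.1.2.1 (add F X):
                            ○ open, literals {X=F, Y=F}.
                          branch 1.1.2.2.1.2.2 (add T !V):
                            ○ open, literals {V=F, Y=F}.
                  branch 1.1.2.2.2 (add F (V || (X -> !V)), T Y):
                    × closes — contains both Y and !Y.
      branch 1.2 (add T (!Z || !W)):
        T (!V -> ((V && Z) -> !((V || (X -> !V)) == Y))): β-rule — branch into F !V  //  T ((V && Z) -> !((V || (X -> !V)) == Y)).
          branch 1.2.1 (add F !V):
            T (!Z || !W): β-rule — branch into T !Z  //  T !W.
              branch 1.2.1.1 (add T !Z):
                ○ open, literals {V=T, Z=F}.
              branch 1.2.1.2 (add T !W):
                ○ open, literals {V=T, W=F}.
          branch 1.2.2 (add T ((V && Z) -> !((V || (X -> !V)) == Y))):
            T (!Z || !W): β-rule — branch into T !Z  //  T !W.
              branch 1.2.2.1 (add T !Z):
                T ((V && Z) -> !((V || (X -> !V)) == Y)): β-rule — branch into F (V && Z)  //  T !((V || (X -> !V)) == Y).
                  branch 1.2.2.1.1 (add F (V && Z)):
                    F (V && Z): β-rule — branch into F V  //  F Z.
                      branch 1.2.2.1.1.1 (add F V):
                        ○ open, literals {V=F, Z=F}.
                      branch 1.2.2.1.1.2 (add F Z):
                        ○ open, literals {Z=F}.
                  branch 1.2.2.1.2 (add T !((V || (X -> !V)) == Y)):
                    T !((V || (X -> !V)) == Y): β-rule — branch into T (V || (X -> !V)), F Y  //  F (V || (X -> !V)), T Y.
                      branch 1.2.2.1.2.1 (add T (V || (X -> !V)), F Y):
                        T (V || (X -> !V)): β-rule — branch into T V  //  T (X -> !V).
                          branch 1.2.2.1.2.1.1 (add T V):
                            ○ open, literals {V=T, Y=F, Z=F}.
                          branch 1.2.2.1.2.1.2 (add T (X -> !V)):
                            T (X -> !V): β-rule — branch into F X  //  T !V.
                              branch 1.2.2.1.2.1.2.1 (add F X):
                                ○ open, literals {X=F, Y=F, Z=F}.
                              branch 1.2.2.1.2.1.2.2 (add T !V):
                                ○ open, literals {V=F, Y=F, Z=F}.
                      branch 1.2.2.1.2.2 (add F (V || (X -> !V)), T Y):
                        F (V || (X -> !V)): α-rule — add F V, F (X -> !V).
                        F (X -> !V): α-rule — add T X, F !V.
                        × closes — contains both V and !V.
              branch 1.2.2.2 (add T !W):
                T ((V && Z) -> !((V || (X -> !V)) == Y)): β-rule — branch into F (V && Z)  //  T !((V || (X -> !V)) == Y).
                  branch 1.2.2.2.1 (add F (V && Z)):
                    F (V && Z): β-rule — branch into F V  //  F Z.
                      branch 1.2.2.2.1.1 (add F V):
                        ○ open, literals {V=F, W=F}.
                      branch 1.2.2.2.1.2 (add F Z):
                        ○ open, literals {W=F, Z=F}.
                  branch 1.2.2.2.2 (add T !((V || (X -> !V)) == Y)):
                    T !((V || (X -> !V)) == Y): β-rule — branch into T (V || (X -> !V)), F Y  //  F (V || (X -> !V)), T Y.
                      branch 1.2.2.2.2.1 (add T (V || (X -> !V)), F Y):
                        T (V || (X -> !V)): β-rule — branch into T V  //  T (X -> !V).
                          branch 1.2.2.2.2.1.1 (add T V):
                            ○ open, literals {V=T, W=F, Y=F}.
                          branch 1.2.2.2.2.1.2 (add T (X -> !V)):
                            T (X -> !V): β-rule — branch into F X  //  T !V.
                              branch 1.2.2.2.2.1.2.1 (add F X):
                                ○ open, literals {W=F, X=F, Y=F}.
                              branch 1.2.2.2.2.1.2.2 (add T !V):
                                ○ open, literals {V=F, W=F, Y=F}.
                      branch 1.2.2.2.2.2 (add F (V || (X -> !V)), T Y):
                        F (V || (X -> !V)): α-rule — add F V, F (X -> !V).
                        F (X -> !V): α-rule — add T X, F !V.
                        × closes — contains both V and !V.
  branch 2 (add F (!!Y -> (!Z || !W)), F (!V -> ((V && Z) -> !((V || (X -> !V)) == Y)))):
    F (!!Y -> (!Z || !W)): α-rule — add T !!Y, F (!Z || !W).
    F (!V -> ((V && Z) -> !((V || (X -> !V)) == Y))): α-rule — add T !V, F ((V && Z) -> !((V || (X -> !V)) == Y)).
    T !!Y: drop double negation, giving T Y.
    F (!Z || !W): α-rule — add F !Z, F !W.
    F ((V && Z) -> !((V || (X -> !V)) == Y)): α-rule — add T (V && Z), F !((V || (X -> !V)) == Y).
    T (V && Z): α-rule — add T V, T Z.
    × closes — contains both V and !V.
4 branches closed, 18 open.
An open branch gives a satisfying assignment: V=T, Y=F.

Satisfiable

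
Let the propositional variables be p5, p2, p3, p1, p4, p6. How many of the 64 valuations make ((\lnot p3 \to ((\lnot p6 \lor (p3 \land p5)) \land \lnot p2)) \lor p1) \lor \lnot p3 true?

Initial set: {(((\lnot p3 \to ((\lnot p6 \lor (p3 \land p5)) \land \lnot p2)) \lor p1) \lor \lnot p3)}.
(((\lnot p3 \to ((\lnot p6 \lor (p3 \land p5)) \land \lnot p2)) \lor p1) \lor \lnot p3): β-rule — branch into ((\lnot p3 \to ((\lnot p6 \lor (p3 \land p5)) \land \lnot p2)) \lor p1)  //  \lnot p3.
  branch 1 (add ((\lnot p3 \to ((\lnot p6 \lor (p3 \land p5)) \land \lnot p2)) \lor p1)):
    ((\lnot p3 \to ((\lnot p6 \lor (p3 \land p5)) \land \lnot p2)) \lor p1): β-rule — branch into (\lnot p3 \to ((\lnot p6 \lor (p3 \land p5)) \land \lnot p2))  //  p1.
      branch 1.1 (add (\lnot p3 \to ((\lnot p6 \lor (p3 \land p5)) \land \lnot p2))):
        (\lnot p3 \to ((\lnot p6 \lor (p3 \land p5)) \land \lnot p2)): β-rule — branch into \lnot \lnot p3  //  ((\lnot p6 \lor (p3 \land p5)) \land \lnot p2).
          branch 1.1.1 (add \lnot \lnot p3):
            ○ open, literals {p3=true}.
          branch 1.1.2 (add ((\lnot p6 \lor (p3 \land p5)) \land \lnot p2)):
            ((\lnot p6 \lor (p3 \land p5)) \land \lnot p2): α-rule — add (\lnot p6 \lor (p3 \land p5)), \lnot p2.
            (\lnot p6 \lor (p3 \land p5)): β-rule — branch into \lnot p6  //  (p3 \land p5).
              branch 1.1.2.1 (add \lnot p6):
                ○ open, literals {p2=false, p6=false}.
              branch 1.1.2.2 (add (p3 \land p5)):
                (p3 \land p5): α-rule — add p3, p5.
                ○ open, literals {p2=false, p3=true, p5=true}.
      branch 1.2 (add p1):
        ○ open, literals {p1=true}.
  branch 2 (add \lnot p3):
    ○ open, literals {p3=false}.
0 branches closed, 5 open.
Each open branch fixes some atoms; the unmentioned ones are free. Counting distinct full assignments: branch {p3=true} (p5, p2, p1, p4, p6) contributes 32 new; branch {p2=false, p6=false} (p5, p3, p1, p4) contributes 8 new; branch {p2=false, p3=true, p5=true} (p1, p4, p6) contributes 0 new; branch {p1=true} (p5, p2, p3, p4, p6) contributes 12 new; branch {p3=false} (p5, p2, p1, p4, p6) contributes 12 new. Total: 64.

64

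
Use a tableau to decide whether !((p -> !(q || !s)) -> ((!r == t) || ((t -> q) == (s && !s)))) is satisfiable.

Satisfiable

Initial set: {!((p -> !(q || !s)) -> ((!r == t) || ((t -> q) == (s && !s))))}.
!((p -> !(q || !s)) -> ((!r == t) || ((t -> q) == (s && !s)))): α-rule — add (p -> !(q || !s)), !((!r == t) || ((t -> q) == (s && !s))).
!((!r == t) || ((t -> q) == (s && !s))): α-rule — add !(!r == t), !((t -> q) == (s && !s)).
(p -> !(q || !s)): β-rule — branch into !p  //  !(q || !s).
  branch 1 (add !p):
    !(!r == t): β-rule — branch into !r, !t  //  !!r, t.
      branch 1.1 (add !r, !t):
        !((t -> q) == (s && !s)): β-rule — branch into (t -> q), !(s && !s)  //  !(t -> q), (s && !s).
          branch 1.1.1 (add (t -> q), !(s && !s)):
            (t -> q): β-rule — branch into !t  //  q.
              branch 1.1.1.1 (add !t):
                !(s && !s): β-rule — branch into !s  //  !!s.
                  branch 1.1.1.1.1 (add !s):
                    ○ open, literals {p=F, r=F, s=F, t=F}.
                  branch 1.1.1.1.2 (add !!s):
                    ○ open, literals {p=F, r=F, s=T, t=F}.
              branch 1.1.1.2 (add q):
                !(s && !s): β-rule — branch into !s  //  !!s.
                  branch 1.1.1.2.1 (add !s):
                    ○ open, literals {p=F, q=T, r=F, s=F, t=F}.
                  branch 1.1.1.2.2 (add !!s):
                    ○ open, literals {p=F, q=T, r=F, s=T, t=F}.
          branch 1.1.2 (add !(t -> q), (s && !s)):
            !(t -> q): α-rule — add t, !q.
            × closes — contains both t and !t.
      branch 1.2 (add !!r, t):
        !((t -> q) == (s && !s)): β-rule — branch into (t -> q), !(s && !s)  //  !(t -> q), (s && !s).
          branch 1.2.1 (add (t -> q), !(s && !s)):
            (t -> q): β-rule — branch into !t  //  q.
              branch 1.2.1.1 (add !t):
                × closes — contains both t and !t.
              branch 1.2.1.2 (add q):
                !(s && !s): β-rule — branch into !s  //  !!s.
                  branch 1.2.1.2.1 (add !s):
                    ○ open, literals {p=F, q=T, r=T, s=F, t=T}.
                  branch 1.2.1.2.2 (add !!s):
                    ○ open, literals {p=F, q=T, r=T, s=T, t=T}.
          branch 1.2.2 (add !(t -> q), (s && !s)):
            !(t -> q): α-rule — add t, !q.
            (s && !s): α-rule — add s, !s.
            × closes — contains both s and !s.
  branch 2 (add !(q || !s)):
    !(q || !s): α-rule — add !q, !!s.
    !(!r == t): β-rule — branch into !r, !t  //  !!r, t.
      branch 2.1 (add !r, !t):
        !((t -> q) == (s && !s)): β-rule — branch into (t -> q), !(s && !s)  //  !(t -> q), (s && !s).
          branch 2.1.1 (add (t -> q), !(s && !s)):
            (t -> q): β-rule — branch into !t  //  q.
              branch 2.1.1.1 (add !t):
                !(s && !s): β-rule — branch into !s  //  !!s.
                  branch 2.1.1.1.1 (add !s):
                    × closes — contains both s and !s.
                  branch 2.1.1.1.2 (add !!s):
                    ○ open, literals {q=F, r=F, s=T, t=F}.
              branch 2.1.1.2 (add q):
                × closes — contains both q and !q.
          branch 2.1.2 (add !(t -> q), (s && !s)):
            !(t -> q): α-rule — add t, !q.
            × closes — contains both t and !t.
      branch 2.2 (add !!r, t):
        !((t -> q) == (s && !s)): β-rule — branch into (t -> q), !(s && !s)  //  !(t -> q), (s && !s).
          branch 2.2.1 (add (t -> q), !(s && !s)):
            (t -> q): β-rule — branch into !t  //  q.
              branch 2.2.1.1 (add !t):
                × closes — contains both t and !t.
              branch 2.2.1.2 (add q):
                × closes — contains both q and !q.
          branch 2.2.2 (add !(t -> q), (s && !s)):
            !(t -> q): α-rule — add t, !q.
            (s && !s): α-rule — add s, !s.
            × closes — contains both s and !s.
9 branches closed, 7 open.
An open branch gives a satisfying assignment: p=F, r=F, s=F, t=F.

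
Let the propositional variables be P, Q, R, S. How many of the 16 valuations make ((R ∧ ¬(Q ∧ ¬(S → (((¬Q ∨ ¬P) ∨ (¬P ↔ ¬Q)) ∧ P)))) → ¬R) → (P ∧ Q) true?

Initial set: {(((R ∧ ¬(Q ∧ ¬(S → (((¬Q ∨ ¬P) ∨ (¬P ↔ ¬Q)) ∧ P)))) → ¬R) → (P ∧ Q))}.
(((R ∧ ¬(Q ∧ ¬(S → (((¬Q ∨ ¬P) ∨ (¬P ↔ ¬Q)) ∧ P)))) → ¬R) → (P ∧ Q)): β-rule — branch into ¬((R ∧ ¬(Q ∧ ¬(S → (((¬Q ∨ ¬P) ∨ (¬P ↔ ¬Q)) ∧ P)))) → ¬R)  //  (P ∧ Q).
  branch 1 (add ¬((R ∧ ¬(Q ∧ ¬(S → (((¬Q ∨ ¬P) ∨ (¬P ↔ ¬Q)) ∧ P)))) → ¬R)):
    ¬((R ∧ ¬(Q ∧ ¬(S → (((¬Q ∨ ¬P) ∨ (¬P ↔ ¬Q)) ∧ P)))) → ¬R): α-rule — add (R ∧ ¬(Q ∧ ¬(S → (((¬Q ∨ ¬P) ∨ (¬P ↔ ¬Q)) ∧ P)))), ¬¬R.
    (R ∧ ¬(Q ∧ ¬(S → (((¬Q ∨ ¬P) ∨ (¬P ↔ ¬Q)) ∧ P)))): α-rule — add R, ¬(Q ∧ ¬(S → (((¬Q ∨ ¬P) ∨ (¬P ↔ ¬Q)) ∧ P))).
    ¬(Q ∧ ¬(S → (((¬Q ∨ ¬P) ∨ (¬P ↔ ¬Q)) ∧ P))): β-rule — branch into ¬Q  //  ¬¬(S → (((¬Q ∨ ¬P) ∨ (¬P ↔ ¬Q)) ∧ P)).
      branch 1.1 (add ¬Q):
        ○ open, literals {Q=false, R=true}.
      branch 1.2 (add ¬¬(S → (((¬Q ∨ ¬P) ∨ (¬P ↔ ¬Q)) ∧ P))):
        ¬¬(S → (((¬Q ∨ ¬P) ∨ (¬P ↔ ¬Q)) ∧ P)): β-rule — branch into ¬S  //  (((¬Q ∨ ¬P) ∨ (¬P ↔ ¬Q)) ∧ P).
          branch 1.2.1 (add ¬S):
            ○ open, literals {R=true, S=false}.
          branch 1.2.2 (add (((¬Q ∨ ¬P) ∨ (¬P ↔ ¬Q)) ∧ P)):
            (((¬Q ∨ ¬P) ∨ (¬P ↔ ¬Q)) ∧ P): α-rule — add ((¬Q ∨ ¬P) ∨ (¬P ↔ ¬Q)), P.
            ((¬Q ∨ ¬P) ∨ (¬P ↔ ¬Q)): β-rule — branch into (¬Q ∨ ¬P)  //  (¬P ↔ ¬Q).
              branch 1.2.2.1 (add (¬Q ∨ ¬P)):
                (¬Q ∨ ¬P): β-rule — branch into ¬Q  //  ¬P.
                  branch 1.2.2.1.1 (add ¬Q):
                    ○ open, literals {P=true, Q=false, R=true}.
                  branch 1.2.2.1.2 (add ¬P):
                    × closes — contains both P and ¬P.
              branch 1.2.2.2 (add (¬P ↔ ¬Q)):
                (¬P ↔ ¬Q): β-rule — branch into ¬P, ¬Q  //  ¬¬P, ¬¬Q.
                  branch 1.2.2.2.1 (add ¬P, ¬Q):
                    × closes — contains both P and ¬P.
                  branch 1.2.2.2.2 (add ¬¬P, ¬¬Q):
                    ○ open, literals {P=true, Q=true, R=true}.
  branch 2 (add (P ∧ Q)):
    (P ∧ Q): α-rule — add P, Q.
    ○ open, literals {P=true, Q=true}.
2 branches closed, 5 open.
Each open branch fixes some atoms; the unmentioned ones are free. Counting distinct full assignments: branch {Q=false, R=true} (P, S) contributes 4 new; branch {R=true, S=false} (P, Q) contributes 2 new; branch {P=true, Q=false, R=true} (S) contributes 0 new; branch {P=true, Q=true, R=true} (S) contributes 1 new; branch {P=true, Q=true} (R, S) contributes 2 new. Total: 9.

9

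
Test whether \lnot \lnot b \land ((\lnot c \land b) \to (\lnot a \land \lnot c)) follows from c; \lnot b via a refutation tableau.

Initial set: {c; \lnot b; \lnot (\lnot \lnot b \land ((\lnot c \land b) \to (\lnot a \land \lnot c)))}.
\lnot (\lnot \lnot b \land ((\lnot c \land b) \to (\lnot a \land \lnot c))): β-rule — branch into \lnot \lnot \lnot b  //  \lnot ((\lnot c \land b) \to (\lnot a \land \lnot c)).
  branch 1 (add \lnot \lnot \lnot b):
    \lnot \lnot \lnot b: drop double negation, giving \lnot b.
    ○ open, literals {b=0, c=1}.
  branch 2 (add \lnot ((\lnot c \land b) \to (\lnot a \land \lnot c))):
    \lnot ((\lnot c \land b) \to (\lnot a \land \lnot c)): α-rule — add (\lnot c \land b), \lnot (\lnot a \land \lnot c).
    (\lnot c \land b): α-rule — add \lnot c, b.
    × closes — contains both c and \lnot c.
1 branch closed, 1 open.
An open branch gives a countermodel: b=0, c=1 (unmentioned atoms arbitrary); the premises hold there but the conclusion fails.

No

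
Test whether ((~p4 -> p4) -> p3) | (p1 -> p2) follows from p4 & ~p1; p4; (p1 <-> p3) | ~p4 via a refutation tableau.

Initial set: {(p4 & ~p1); p4; ((p1 <-> p3) | ~p4); ~(((~p4 -> p4) -> p3) | (p1 -> p2))}.
(p4 & ~p1): α-rule — add p4, ~p1.
~(((~p4 -> p4) -> p3) | (p1 -> p2)): α-rule — add ~((~p4 -> p4) -> p3), ~(p1 -> p2).
~((~p4 -> p4) -> p3): α-rule — add (~p4 -> p4), ~p3.
~(p1 -> p2): α-rule — add p1, ~p2.
× closes — contains both p1 and ~p1.
All 1 branch closes.
Every branch closed, so the premises entail the conclusion.

Yes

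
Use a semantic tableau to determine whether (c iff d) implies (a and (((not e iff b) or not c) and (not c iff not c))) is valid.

Assume the negation and expand:
Initial set: {not ((c iff d) implies (a and (((not e iff b) or not c) and (not c iff not c))))}.
not ((c iff d) implies (a and (((not e iff b) or not c) and (not c iff not c)))): α-rule — add (c iff d), not (a and (((not e iff b) or not c) and (not c iff not c))).
(c iff d): β-rule — branch into c, d  //  not c, not d.
  branch 1 (add c, d):
    not (a and (((not e iff b) or not c) and (not c iff not c))): β-rule — branch into not a  //  not (((not e iff b) or not c) and (not c iff not c)).
      branch 1.1 (add not a):
        ○ open, literals {a=false, c=true, d=true}.
      branch 1.2 (add not (((not e iff b) or not c) and (not c iff not c))):
        not (((not e iff b) or not c) and (not c iff not c)): β-rule — branch into not ((not e iff b) or not c)  //  not (not c iff not c).
          branch 1.2.1 (add not ((not e iff b) or not c)):
            not ((not e iff b) or not c): α-rule — add not (not e iff b), not not c.
            not (not e iff b): β-rule — branch into not e, not b  //  not not e, b.
              branch 1.2.1.1 (add not e, not b):
                ○ open, literals {b=false, c=true, d=true, e=false}.
              branch 1.2.1.2 (add not not e, b):
                ○ open, literals {b=true, c=true, d=true, e=true}.
          branch 1.2.2 (add not (not c iff not c)):
            not (not c iff not c): β-rule — branch into not c, not not c  //  not not c, not c.
              branch 1.2.2.1 (add not c, not not c):
                × closes — contains both c and not c.
              branch 1.2.2.2 (add not not c, not c):
                × closes — contains both c and not c.
  branch 2 (add not c, not d):
    not (a and (((not e iff b) or not c) and (not c iff not c))): β-rule — branch into not a  //  not (((not e iff b) or not c) and (not c iff not c)).
      branch 2.1 (add not a):
        ○ open, literals {a=false, c=false, d=false}.
      branch 2.2 (add not (((not e iff b) or not c) and (not c iff not c))):
        not (((not e iff b) or not c) and (not c iff not c)): β-rule — branch into not ((not e iff b) or not c)  //  not (not c iff not c).
          branch 2.2.1 (add not ((not e iff b) or not c)):
            not ((not e iff b) or not c): α-rule — add not (not e iff b), not not c.
            × closes — contains both c and not c.
          branch 2.2.2 (add not (not c iff not c)):
            not (not c iff not c): β-rule — branch into not c, not not c  //  not not c, not c.
              branch 2.2.2.1 (add not c, not not c):
                × closes — contains both c and not c.
              branch 2.2.2.2 (add not not c, not c):
                × closes — contains both c and not c.
5 branches closed, 4 open.
An open branch gives a countermodel: a=false, c=true, d=true (unmentioned atoms arbitrary); under it the original formula is false.

Not valid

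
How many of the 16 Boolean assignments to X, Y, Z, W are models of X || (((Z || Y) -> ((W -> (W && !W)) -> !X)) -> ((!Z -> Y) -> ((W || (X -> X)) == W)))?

13

Initial set: {(X || (((Z || Y) -> ((W -> (W && !W)) -> !X)) -> ((!Z -> Y) -> ((W || (X -> X)) == W))))}.
(X || (((Z || Y) -> ((W -> (W && !W)) -> !X)) -> ((!Z -> Y) -> ((W || (X -> X)) == W)))): β-rule — branch into X  //  (((Z || Y) -> ((W -> (W && !W)) -> !X)) -> ((!Z -> Y) -> ((W || (X -> X)) == W))).
  branch 1 (add X):
    ○ open, literals {X=T}.
  branch 2 (add (((Z || Y) -> ((W -> (W && !W)) -> !X)) -> ((!Z -> Y) -> ((W || (X -> X)) == W)))):
    (((Z || Y) -> ((W -> (W && !W)) -> !X)) -> ((!Z -> Y) -> ((W || (X -> X)) == W))): β-rule — branch into !((Z || Y) -> ((W -> (W && !W)) -> !X))  //  ((!Z -> Y) -> ((W || (X -> X)) == W)).
      branch 2.1 (add !((Z || Y) -> ((W -> (W && !W)) -> !X))):
        !((Z || Y) -> ((W -> (W && !W)) -> !X)): α-rule — add (Z || Y), !((W -> (W && !W)) -> !X).
        !((W -> (W && !W)) -> !X): α-rule — add (W -> (W && !W)), !!X.
        (Z || Y): β-rule — branch into Z  //  Y.
          branch 2.1.1 (add Z):
            (W -> (W && !W)): β-rule — branch into !W  //  (W && !W).
              branch 2.1.1.1 (add !W):
                ○ open, literals {W=F, X=T, Z=T}.
              branch 2.1.1.2 (add (W && !W)):
                (W && !W): α-rule — add W, !W.
                × closes — contains both W and !W.
          branch 2.1.2 (add Y):
            (W -> (W && !W)): β-rule — branch into !W  //  (W && !W).
              branch 2.1.2.1 (add !W):
                ○ open, literals {W=F, X=T, Y=T}.
              branch 2.1.2.2 (add (W && !W)):
                (W && !W): α-rule — add W, !W.
                × closes — contains both W and !W.
      branch 2.2 (add ((!Z -> Y) -> ((W || (X -> X)) == W))):
        ((!Z -> Y) -> ((W || (X -> X)) == W)): β-rule — branch into !(!Z -> Y)  //  ((W || (X -> X)) == W).
          branch 2.2.1 (add !(!Z -> Y)):
            !(!Z -> Y): α-rule — add !Z, !Y.
            ○ open, literals {Y=F, Z=F}.
          branch 2.2.2 (add ((W || (X -> X)) == W)):
            ((W || (X -> X)) == W): β-rule — branch into (W || (X -> X)), W  //  !(W || (X -> X)), !W.
              branch 2.2.2.1 (add (W || (X -> X)), W):
                (W || (X -> X)): β-rule — branch into W  //  (X -> X).
                  branch 2.2.2.1.1 (add W):
                    ○ open, literals {W=T}.
                  branch 2.2.2.1.2 (add (X -> X)):
                    (X -> X): β-rule — branch into !X  //  X.
                      branch 2.2.2.1.2.1 (add !X):
                        ○ open, literals {W=T, X=F}.
                      branch 2.2.2.1.2.2 (add X):
                        ○ open, literals {W=T, X=T}.
              branch 2.2.2.2 (add !(W || (X -> X)), !W):
                !(W || (X -> X)): α-rule — add !W, !(X -> X).
                !(X -> X): α-rule — add X, !X.
                × closes — contains both X and !X.
3 branches closed, 7 open.
Each open branch fixes some atoms; the unmentioned ones are free. Counting distinct full assignments: branch {X=T} (Y, Z, W) contributes 8 new; branch {W=F, X=T, Z=T} (Y) contributes 0 new; branch {W=F, X=T, Y=T} (Z) contributes 0 new; branch {Y=F, Z=F} (X, W) contributes 2 new; branch {W=T} (X, Y, Z) contributes 3 new; branch {W=T, X=F} (Y, Z) contributes 0 new; branch {W=T, X=T} (Y, Z) contributes 0 new. Total: 13.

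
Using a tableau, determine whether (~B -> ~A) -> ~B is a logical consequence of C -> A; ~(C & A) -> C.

Initial set: {T (C -> A); T (~(C & A) -> C); F ((~B -> ~A) -> ~B)}.
F ((~B -> ~A) -> ~B): α-rule — add T (~B -> ~A), F ~B.
T (C -> A): β-rule — branch into F C  //  T A.
  branch 1 (add F C):
    T (~(C & A) -> C): β-rule — branch into F ~(C & A)  //  T C.
      branch 1.1 (add F ~(C & A)):
        F ~(C & A): α-rule — add T C, T A.
        × closes — contains both C and ~C.
      branch 1.2 (add T C):
        × closes — contains both C and ~C.
  branch 2 (add T A):
    T (~(C & A) -> C): β-rule — branch into F ~(C & A)  //  T C.
      branch 2.1 (add F ~(C & A)):
        F ~(C & A): α-rule — add T C, T A.
        T (~B -> ~A): β-rule — branch into F ~B  //  T ~A.
          branch 2.1.1 (add F ~B):
            ○ open, literals {A=true, B=true, C=true}.
          branch 2.1.2 (add T ~A):
            × closes — contains both A and ~A.
      branch 2.2 (add T C):
        T (~B -> ~A): β-rule — branch into F ~B  //  T ~A.
          branch 2.2.1 (add F ~B):
            ○ open, literals {A=true, B=true, C=true}.
          branch 2.2.2 (add T ~A):
            × closes — contains both A and ~A.
4 branches closed, 2 open.
An open branch gives a countermodel: A=true, B=true, C=true (unmentioned atoms arbitrary); the premises hold there but the conclusion fails.

No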